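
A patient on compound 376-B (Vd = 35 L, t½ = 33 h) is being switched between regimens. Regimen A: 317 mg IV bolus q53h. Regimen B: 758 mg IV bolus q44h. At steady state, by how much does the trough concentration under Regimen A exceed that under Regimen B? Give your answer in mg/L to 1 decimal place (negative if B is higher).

Regimen A: f = (1/2)^(53/33) ≈ 0.3285; Cmin,ss = (317/35)·f/(1−f) ≈ 4.431 mg/L.
Regimen B: f = (1/2)^(44/33) ≈ 0.3969; Cmin,ss = (758/35)·f/(1−f) ≈ 14.253 mg/L.
Difference ≈ 4.431 − 14.253 ≈ -9.822 mg/L.

-9.8 mg/L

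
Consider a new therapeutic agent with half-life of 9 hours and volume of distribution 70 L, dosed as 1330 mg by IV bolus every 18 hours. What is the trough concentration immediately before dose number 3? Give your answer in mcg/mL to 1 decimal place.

5.9 mcg/mL

f = (1/2)^(τ/t½) = (1/2)^(18/9) ≈ 0.2500.
C₀ = D/Vd = 1330/70 ≈ 19.000 mcg/mL.
Before the 3rd dose, 2 doses have been given. Superposition: Cmin = C₀·(f + f²).
≈ 19.000 × (0.2500 + 0.0625) ≈ 19.000 × 0.3125 ≈ 5.938 mcg/mL.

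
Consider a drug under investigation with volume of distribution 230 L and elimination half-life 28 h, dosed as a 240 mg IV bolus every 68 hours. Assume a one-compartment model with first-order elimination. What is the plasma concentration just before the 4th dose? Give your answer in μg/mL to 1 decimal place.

0.2 μg/mL

f = (1/2)^(τ/t½) = (1/2)^(68/28) ≈ 0.1857.
C₀ = D/Vd = 240/230 ≈ 1.043 μg/mL.
Before the 4th dose, 3 doses have been given. Superposition: Cmin = C₀·(f + f² + … + f^3).
≈ 1.043 × (0.1857 + 0.0345 + 0.0064) ≈ 1.043 × 0.2266 ≈ 0.236 μg/mL.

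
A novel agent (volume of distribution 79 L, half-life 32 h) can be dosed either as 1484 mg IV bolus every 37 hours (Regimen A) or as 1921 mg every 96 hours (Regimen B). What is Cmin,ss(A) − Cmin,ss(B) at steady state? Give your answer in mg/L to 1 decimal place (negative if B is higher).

11.8 mg/L

Regimen A: f = (1/2)^(37/32) ≈ 0.4487; Cmin,ss = (1484/79)·f/(1−f) ≈ 15.289 mg/L.
Regimen B: f = (1/2)^(96/32) ≈ 0.1250; Cmin,ss = (1921/79)·f/(1−f) ≈ 3.474 mg/L.
Difference ≈ 15.289 − 3.474 ≈ 11.815 mg/L.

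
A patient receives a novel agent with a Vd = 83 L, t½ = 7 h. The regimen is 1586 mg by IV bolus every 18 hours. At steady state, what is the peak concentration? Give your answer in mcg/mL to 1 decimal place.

23.0 mcg/mL

Over one 18-h interval, 18/7 ≈ 2.5714 half-lives elapse, leaving f ≈ 0.1682 of each dose.
At steady state, accumulation factor R = 1/(1 − e^(−kτ)) ≈ 1.2022.
Each bolus raises the concentration by D/Vd = 1586/83 ≈ 19.108 mcg/mL.
Steady-state peak Cmax,ss = C₀·R ≈ 19.108 × 1.2022 ≈ 22.972 mcg/mL.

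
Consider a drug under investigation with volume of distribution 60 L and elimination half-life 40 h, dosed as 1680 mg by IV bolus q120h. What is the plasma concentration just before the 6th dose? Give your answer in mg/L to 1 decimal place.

4.0 mg/L

f = (1/2)^(τ/t½) = (1/2)^(120/40) ≈ 0.1250.
C₀ = D/Vd = 1680/60 ≈ 28.000 mg/L.
Before the 6th dose, 5 doses have been given. Superposition: Cmin = C₀·(f + f² + … + f^5).
≈ 28.000 × (0.1250 + 0.0156 + 0.0020 + 0.0002 + 0.0000) ≈ 28.000 × 0.1428 ≈ 3.998 mg/L.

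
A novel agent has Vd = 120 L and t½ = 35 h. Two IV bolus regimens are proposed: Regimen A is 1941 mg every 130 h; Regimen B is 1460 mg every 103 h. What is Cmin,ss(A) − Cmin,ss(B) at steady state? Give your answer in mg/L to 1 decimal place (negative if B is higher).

Regimen A: f = (1/2)^(130/35) ≈ 0.0762; Cmin,ss = (1941/120)·f/(1−f) ≈ 1.334 mg/L.
Regimen B: f = (1/2)^(103/35) ≈ 0.1301; Cmin,ss = (1460/120)·f/(1−f) ≈ 1.820 mg/L.
Difference ≈ 1.334 − 1.820 ≈ -0.486 mg/L.

-0.5 mg/L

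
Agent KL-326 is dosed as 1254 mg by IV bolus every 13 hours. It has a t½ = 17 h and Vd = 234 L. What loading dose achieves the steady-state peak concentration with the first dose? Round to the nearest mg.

f = (1/2)^(13/17) ≈ 0.588573; accumulation ratio R = 1/(1−f) ≈ 2.43056.
Loading dose to hit Cmax,ss on first dose: D_load = D_maint·R ≈ 1254 × 2.43056 ≈ 3047.92 mg.

3048 mg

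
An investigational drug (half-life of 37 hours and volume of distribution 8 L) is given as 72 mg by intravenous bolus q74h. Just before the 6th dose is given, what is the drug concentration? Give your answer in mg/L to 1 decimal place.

3.0 mg/L

f = (1/2)^(τ/t½) = (1/2)^(74/37) ≈ 0.2500.
C₀ = D/Vd = 72/8 ≈ 9.000 mg/L.
Before the 6th dose, 5 doses have been given. Superposition: Cmin = C₀·(f + f² + … + f^5).
≈ 9.000 × (0.2500 + 0.0625 + 0.0156 + 0.0039 + 0.0010) ≈ 9.000 × 0.3330 ≈ 2.997 mg/L.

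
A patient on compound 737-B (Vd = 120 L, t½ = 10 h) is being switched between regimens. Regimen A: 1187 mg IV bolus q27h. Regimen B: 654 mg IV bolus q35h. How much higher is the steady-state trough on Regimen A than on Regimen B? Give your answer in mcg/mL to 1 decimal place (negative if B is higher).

1.3 mcg/mL

Regimen A: f = (1/2)^(27/10) ≈ 0.1539; Cmin,ss = (1187/120)·f/(1−f) ≈ 1.799 mcg/mL.
Regimen B: f = (1/2)^(35/10) ≈ 0.0884; Cmin,ss = (654/120)·f/(1−f) ≈ 0.528 mcg/mL.
Difference ≈ 1.799 − 0.528 ≈ 1.271 mcg/mL.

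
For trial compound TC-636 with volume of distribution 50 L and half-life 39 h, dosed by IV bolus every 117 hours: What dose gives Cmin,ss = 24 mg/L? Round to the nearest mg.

8400 mg

τ/t½ = 117/39 ≈ 3, so f = (1/2)^(117/39) ≈ 0.125000.
Cmin,ss = (D/Vd)·f/(1−f), so D = Cmin,ss·Vd·(1−f)/f.
D = 24 × 50 × (1−f)/f ≈ 24 × 50 × 7.00000 ≈ 8400.00 mg.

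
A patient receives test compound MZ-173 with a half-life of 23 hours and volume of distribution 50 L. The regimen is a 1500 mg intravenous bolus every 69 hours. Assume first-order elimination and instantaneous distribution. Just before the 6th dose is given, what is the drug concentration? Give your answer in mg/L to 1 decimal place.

f = (1/2)^(τ/t½) = (1/2)^(69/23) ≈ 0.1250.
C₀ = D/Vd = 1500/50 ≈ 30.000 mg/L.
Before the 6th dose, 5 doses have been given. Superposition: Cmin = C₀·(f + f² + … + f^5).
≈ 30.000 × (0.1250 + 0.0156 + 0.0020 + 0.0002 + 0.0000) ≈ 30.000 × 0.1428 ≈ 4.284 mg/L.

4.3 mg/L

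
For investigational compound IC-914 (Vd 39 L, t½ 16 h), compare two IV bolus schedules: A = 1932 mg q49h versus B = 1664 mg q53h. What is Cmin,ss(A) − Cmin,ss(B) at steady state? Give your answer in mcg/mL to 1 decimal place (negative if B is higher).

Regimen A: f = (1/2)^(49/16) ≈ 0.1197; Cmin,ss = (1932/39)·f/(1−f) ≈ 6.736 mcg/mL.
Regimen B: f = (1/2)^(53/16) ≈ 0.1007; Cmin,ss = (1664/39)·f/(1−f) ≈ 4.778 mcg/mL.
Difference ≈ 6.736 − 4.778 ≈ 1.958 mcg/mL.

2.0 mcg/mL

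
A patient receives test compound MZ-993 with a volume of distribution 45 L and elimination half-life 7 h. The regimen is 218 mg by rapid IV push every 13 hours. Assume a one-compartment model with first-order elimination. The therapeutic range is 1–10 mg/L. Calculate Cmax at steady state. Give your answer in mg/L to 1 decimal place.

6.7 mg/L

k = ln2/t½ = ln2/7 ≈ 0.099021 h⁻¹; fraction remaining f = e^(−kτ) = e^(−0.099021×13) ≈ 0.2760.
At steady state, accumulation factor R = 1/(1 − e^(−kτ)) ≈ 1.3812.
Single-dose peak C₀ = D/Vd = 218/45 ≈ 4.844 mg/L.
Steady-state peak Cmax,ss = C₀·R ≈ 4.844 × 1.3812 ≈ 6.691 mg/L.
Peak 6.7 mg/L vs MTC 10 mg/L: below toxic threshold.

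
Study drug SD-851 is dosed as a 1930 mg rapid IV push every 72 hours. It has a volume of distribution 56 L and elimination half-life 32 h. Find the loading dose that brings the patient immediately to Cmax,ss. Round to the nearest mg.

2444 mg

f = (1/2)^(72/32) ≈ 0.210224; accumulation ratio R = 1/(1−f) ≈ 1.26618.
Loading dose to hit Cmax,ss on first dose: D_load = D_maint·R ≈ 1930 × 1.26618 ≈ 2443.73 mg.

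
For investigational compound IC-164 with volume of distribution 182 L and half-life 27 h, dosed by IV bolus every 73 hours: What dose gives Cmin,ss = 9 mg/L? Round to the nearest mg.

9033 mg

τ/t½ = 73/27 ≈ 2.7037, so f = (1/2)^(73/27) ≈ 0.153498.
Cmin,ss = (D/Vd)·f/(1−f), so D = Cmin,ss·Vd·(1−f)/f.
D = 9 × 182 × (1−f)/f ≈ 9 × 182 × 5.51474 ≈ 9033.14 mg.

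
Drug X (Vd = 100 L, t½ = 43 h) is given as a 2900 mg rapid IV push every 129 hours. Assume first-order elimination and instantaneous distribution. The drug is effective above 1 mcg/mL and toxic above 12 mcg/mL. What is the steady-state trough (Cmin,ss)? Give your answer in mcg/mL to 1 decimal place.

4.1 mcg/mL

τ = 129 h = 3 half-lives, so f = (1/2)^3 = 0.125.
Accumulation ratio R = 1/(1 − f) = 1/0.875 = 8/7.
Single-dose peak C₀ = D/Vd = 2900/100 = 29 mcg/mL.
Steady-state peak Cmax,ss = C₀·R = 29 × 8/7 ≈ 33.143 mcg/mL.
Steady-state trough Cmin,ss = Cmax,ss·f ≈ 33.143 × 0.125 ≈ 4.143 mcg/mL.
Trough 4.1 mcg/mL vs MEC 1 mcg/mL: adequate.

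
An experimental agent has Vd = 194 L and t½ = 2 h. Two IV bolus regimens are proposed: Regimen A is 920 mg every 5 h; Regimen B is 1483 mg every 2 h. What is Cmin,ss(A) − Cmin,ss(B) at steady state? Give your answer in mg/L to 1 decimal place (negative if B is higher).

-6.6 mg/L

Regimen A: f = (1/2)^(5/2) ≈ 0.1768; Cmin,ss = (920/194)·f/(1−f) ≈ 1.019 mg/L.
Regimen B: f = (1/2)^(2/2) ≈ 0.5000; Cmin,ss = (1483/194)·f/(1−f) ≈ 7.644 mg/L.
Difference ≈ 1.019 − 7.644 ≈ -6.625 mg/L.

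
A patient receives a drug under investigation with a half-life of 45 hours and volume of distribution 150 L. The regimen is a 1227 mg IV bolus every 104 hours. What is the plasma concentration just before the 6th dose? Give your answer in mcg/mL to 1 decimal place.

f = (1/2)^(τ/t½) = (1/2)^(104/45) ≈ 0.2015.
C₀ = D/Vd = 1227/150 ≈ 8.180 mcg/mL.
Before the 6th dose, 5 doses have been given. Superposition: Cmin = C₀·(f + f² + … + f^5).
≈ 8.180 × (0.2015 + 0.0406 + 0.0082 + 0.0016 + 0.0003) ≈ 8.180 × 0.2522 ≈ 2.063 mcg/mL.

2.1 mcg/mL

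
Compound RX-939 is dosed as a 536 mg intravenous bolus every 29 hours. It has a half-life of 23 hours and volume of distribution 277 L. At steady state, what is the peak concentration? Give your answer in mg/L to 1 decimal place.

τ/t½ = 29/23 ≈ 1.2609, so fraction remaining f = (1/2)^(29/23) ≈ 0.4173.
At steady state, accumulation factor R = 1/(1 − e^(−kτ)) ≈ 1.7161.
Single-dose peak C₀ = D/Vd = 536/277 ≈ 1.935 mg/L.
Steady-state peak Cmax,ss = C₀·R ≈ 1.935 × 1.7161 ≈ 3.321 mg/L.

3.3 mg/L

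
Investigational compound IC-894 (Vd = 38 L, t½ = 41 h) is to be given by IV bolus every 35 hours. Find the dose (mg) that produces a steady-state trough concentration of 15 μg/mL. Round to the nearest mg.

460 mg

τ/t½ = 35/41 ≈ 0.85366, so f = (1/2)^(35/41) ≈ 0.553380.
Cmin,ss = (D/Vd)·f/(1−f), so D = Cmin,ss·Vd·(1−f)/f.
D = 15 × 38 × (1−f)/f ≈ 15 × 38 × 0.80708 ≈ 460.04 mg.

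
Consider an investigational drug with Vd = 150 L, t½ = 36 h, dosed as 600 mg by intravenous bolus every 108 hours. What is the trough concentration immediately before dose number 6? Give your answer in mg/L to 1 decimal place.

0.6 mg/L

f = (1/2)^(τ/t½) = (1/2)^(108/36) ≈ 0.1250.
C₀ = D/Vd = 600/150 ≈ 4.000 mg/L.
Before the 6th dose, 5 doses have been given. Superposition: Cmin = C₀·(f + f² + … + f^5).
≈ 4.000 × (0.1250 + 0.0156 + 0.0020 + 0.0002 + 0.0000) ≈ 4.000 × 0.1428 ≈ 0.571 mg/L.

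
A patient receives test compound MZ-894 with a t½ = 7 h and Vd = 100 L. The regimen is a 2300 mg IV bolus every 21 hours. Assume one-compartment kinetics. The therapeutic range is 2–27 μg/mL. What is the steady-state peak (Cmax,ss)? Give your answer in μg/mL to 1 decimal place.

The dosing interval is 3 half-lives, so f = 2^(−3) = 0.125.
At steady state, R = 1/(1 − 0.125) = 8/7.
Single-dose peak C₀ = D/Vd = 2300/100 = 23 μg/mL.
Steady-state peak Cmax,ss = C₀·R = 23 × 8/7 ≈ 26.286 μg/mL.
Peak 26.3 μg/mL vs MTC 27 μg/mL: below toxic threshold.

26.3 μg/mL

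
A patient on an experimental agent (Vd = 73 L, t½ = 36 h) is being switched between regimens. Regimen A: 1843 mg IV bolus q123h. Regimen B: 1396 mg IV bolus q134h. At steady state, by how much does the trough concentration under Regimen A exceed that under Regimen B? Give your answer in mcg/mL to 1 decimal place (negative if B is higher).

Regimen A: f = (1/2)^(123/36) ≈ 0.0936; Cmin,ss = (1843/73)·f/(1−f) ≈ 2.607 mcg/mL.
Regimen B: f = (1/2)^(134/36) ≈ 0.0758; Cmin,ss = (1396/73)·f/(1−f) ≈ 1.568 mcg/mL.
Difference ≈ 2.607 − 1.568 ≈ 1.039 mcg/mL.

1.0 mcg/mL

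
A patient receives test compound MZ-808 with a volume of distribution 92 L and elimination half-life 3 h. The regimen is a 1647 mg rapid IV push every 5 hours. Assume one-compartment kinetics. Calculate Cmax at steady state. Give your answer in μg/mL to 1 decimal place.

26.1 μg/mL

τ/t½ = 5/3 ≈ 1.6667, so fraction remaining f = (1/2)^(5/3) ≈ 0.3150.
Accumulation ratio R = 1/(1 − f) ≈ 1/0.6850 ≈ 1.4599.
Single-dose peak C₀ = D/Vd = 1647/92 ≈ 17.902 μg/mL.
Cmax,ss = C₀/(1 − f) ≈ 17.902/0.6850 ≈ 26.134 μg/mL.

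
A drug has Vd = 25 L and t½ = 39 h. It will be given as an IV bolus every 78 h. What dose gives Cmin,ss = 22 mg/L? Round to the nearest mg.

1650 mg

τ/t½ = 78/39 ≈ 2, so f = (1/2)^(78/39) ≈ 0.250000.
Cmin,ss = (D/Vd)·f/(1−f), so D = Cmin,ss·Vd·(1−f)/f.
D = 22 × 25 × (1−f)/f ≈ 22 × 25 × 3.00000 ≈ 1650.00 mg.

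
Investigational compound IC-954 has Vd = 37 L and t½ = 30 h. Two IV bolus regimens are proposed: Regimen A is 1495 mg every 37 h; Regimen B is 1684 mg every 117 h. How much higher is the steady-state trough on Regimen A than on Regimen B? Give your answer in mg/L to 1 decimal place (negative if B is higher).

26.6 mg/L

Regimen A: f = (1/2)^(37/30) ≈ 0.4253; Cmin,ss = (1495/37)·f/(1−f) ≈ 29.902 mg/L.
Regimen B: f = (1/2)^(117/30) ≈ 0.0670; Cmin,ss = (1684/37)·f/(1−f) ≈ 3.268 mg/L.
Difference ≈ 29.902 − 3.268 ≈ 26.634 mg/L.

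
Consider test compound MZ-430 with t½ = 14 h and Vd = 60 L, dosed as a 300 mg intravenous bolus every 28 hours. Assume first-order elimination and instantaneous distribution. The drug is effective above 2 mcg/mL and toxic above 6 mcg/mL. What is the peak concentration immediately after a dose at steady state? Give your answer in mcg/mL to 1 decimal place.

6.7 mcg/mL

τ = 28 h = 2 half-lives, so f = (1/2)^2 = 0.25.
Accumulation ratio R = 1/(1 − f) = 1/0.75 = 4/3.
Single-dose peak C₀ = D/Vd = 300/60 = 5 mcg/mL.
Steady-state peak Cmax,ss = C₀·R = 5 × 4/3 ≈ 6.667 mcg/mL.
Peak 6.7 mcg/mL vs MTC 6 mcg/mL: exceeds toxic threshold.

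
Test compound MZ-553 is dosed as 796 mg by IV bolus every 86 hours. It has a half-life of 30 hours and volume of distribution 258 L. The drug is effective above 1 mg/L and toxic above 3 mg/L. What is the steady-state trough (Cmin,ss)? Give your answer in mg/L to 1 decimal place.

0.5 mg/L

τ/t½ = 86/30 ≈ 2.8667, so fraction remaining f = (1/2)^(86/30) ≈ 0.1371.
Each bolus raises the concentration by D/Vd = 796/258 ≈ 3.085 mg/L.
Steady-state trough Cmin,ss = C₀·f/(1−f) ≈ 3.085 × 0.1371/0.8629 ≈ 0.490 mg/L.
Trough 0.5 mg/L vs MEC 1 mg/L: subtherapeutic.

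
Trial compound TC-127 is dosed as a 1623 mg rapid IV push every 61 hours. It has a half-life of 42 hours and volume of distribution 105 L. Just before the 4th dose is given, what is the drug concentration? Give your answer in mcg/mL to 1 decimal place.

8.5 mcg/mL

f = (1/2)^(τ/t½) = (1/2)^(61/42) ≈ 0.3654.
C₀ = D/Vd = 1623/105 ≈ 15.457 mcg/mL.
Before the 4th dose, 3 doses have been given. Superposition: Cmin = C₀·(f + f² + … + f^3).
≈ 15.457 × (0.3654 + 0.1335 + 0.0488) ≈ 15.457 × 0.5477 ≈ 8.466 mcg/mL.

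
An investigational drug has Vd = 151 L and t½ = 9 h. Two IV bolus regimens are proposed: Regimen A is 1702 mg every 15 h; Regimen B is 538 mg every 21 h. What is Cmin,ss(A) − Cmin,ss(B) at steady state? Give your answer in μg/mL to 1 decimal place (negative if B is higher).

Regimen A: f = (1/2)^(15/9) ≈ 0.3150; Cmin,ss = (1702/151)·f/(1−f) ≈ 5.183 μg/mL.
Regimen B: f = (1/2)^(21/9) ≈ 0.1984; Cmin,ss = (538/151)·f/(1−f) ≈ 0.882 μg/mL.
Difference ≈ 5.183 − 0.882 ≈ 4.301 μg/mL.

4.3 μg/mL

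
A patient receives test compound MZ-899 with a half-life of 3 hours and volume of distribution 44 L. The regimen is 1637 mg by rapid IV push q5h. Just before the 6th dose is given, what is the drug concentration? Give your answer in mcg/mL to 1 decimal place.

17.1 mcg/mL

f = (1/2)^(τ/t½) = (1/2)^(5/3) ≈ 0.3150.
C₀ = D/Vd = 1637/44 ≈ 37.205 mcg/mL.
Before the 6th dose, 5 doses have been given. Superposition: Cmin = C₀·(f + f² + … + f^5).
≈ 37.205 × (0.3150 + 0.0992 + 0.0313 + 0.0098 + 0.0031) ≈ 37.205 × 0.4584 ≈ 17.055 mcg/mL.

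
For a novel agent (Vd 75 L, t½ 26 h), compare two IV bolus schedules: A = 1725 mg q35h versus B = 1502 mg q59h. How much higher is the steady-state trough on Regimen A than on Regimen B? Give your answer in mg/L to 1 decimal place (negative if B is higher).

Regimen A: f = (1/2)^(35/26) ≈ 0.3933; Cmin,ss = (1725/75)·f/(1−f) ≈ 14.910 mg/L.
Regimen B: f = (1/2)^(59/26) ≈ 0.2074; Cmin,ss = (1502/75)·f/(1−f) ≈ 5.240 mg/L.
Difference ≈ 14.910 − 5.240 ≈ 9.670 mg/L.

9.7 mg/L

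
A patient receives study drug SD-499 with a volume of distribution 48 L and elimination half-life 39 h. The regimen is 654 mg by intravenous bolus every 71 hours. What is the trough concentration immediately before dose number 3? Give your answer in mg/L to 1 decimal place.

4.9 mg/L

f = (1/2)^(τ/t½) = (1/2)^(71/39) ≈ 0.2831.
C₀ = D/Vd = 654/48 ≈ 13.625 mg/L.
Before the 3rd dose, 2 doses have been given. Superposition: Cmin = C₀·(f + f²).
≈ 13.625 × (0.2831 + 0.0801) ≈ 13.625 × 0.3632 ≈ 4.949 mg/L.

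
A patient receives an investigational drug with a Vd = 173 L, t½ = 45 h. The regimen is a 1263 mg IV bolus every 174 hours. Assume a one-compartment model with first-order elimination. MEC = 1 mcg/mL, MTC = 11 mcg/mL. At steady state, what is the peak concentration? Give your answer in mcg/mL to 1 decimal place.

k = ln2/t½ = ln2/45 ≈ 0.015403 h⁻¹; fraction remaining f = e^(−kτ) = e^(−0.015403×174) ≈ 0.0686.
At steady state, accumulation factor R = 1/(1 − e^(−kτ)) ≈ 1.0737.
Each bolus raises the concentration by D/Vd = 1263/173 ≈ 7.301 mcg/mL.
Cmax,ss = C₀/(1 − f) ≈ 7.301/0.9314 ≈ 7.839 mcg/mL.
Peak 7.8 mcg/mL vs MTC 11 mcg/mL: below toxic threshold.

7.8 mcg/mL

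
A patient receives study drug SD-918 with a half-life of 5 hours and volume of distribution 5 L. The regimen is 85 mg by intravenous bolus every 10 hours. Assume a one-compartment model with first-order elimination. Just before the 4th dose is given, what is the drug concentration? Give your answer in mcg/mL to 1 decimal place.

f = (1/2)^(τ/t½) = (1/2)^(10/5) ≈ 0.2500.
C₀ = D/Vd = 85/5 ≈ 17.000 mcg/mL.
Before the 4th dose, 3 doses have been given. Superposition: Cmin = C₀·(f + f² + … + f^3).
≈ 17.000 × (0.2500 + 0.0625 + 0.0156) ≈ 17.000 × 0.3281 ≈ 5.578 mcg/mL.

5.6 mcg/mL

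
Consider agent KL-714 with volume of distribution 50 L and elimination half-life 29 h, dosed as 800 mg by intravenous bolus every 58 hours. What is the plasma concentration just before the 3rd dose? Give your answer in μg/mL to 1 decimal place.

5.0 μg/mL

f = (1/2)^(τ/t½) = (1/2)^(58/29) ≈ 0.2500.
C₀ = D/Vd = 800/50 ≈ 16.000 μg/mL.
Before the 3rd dose, 2 doses have been given. Superposition: Cmin = C₀·(f + f²).
≈ 16.000 × (0.2500 + 0.0625) ≈ 16.000 × 0.3125 ≈ 5.000 μg/mL.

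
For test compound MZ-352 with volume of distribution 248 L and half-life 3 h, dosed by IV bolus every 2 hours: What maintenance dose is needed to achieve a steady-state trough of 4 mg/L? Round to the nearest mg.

τ/t½ = 2/3 ≈ 0.66667, so f = (1/2)^(2/3) ≈ 0.629961.
Cmin,ss = (D/Vd)·f/(1−f), so D = Cmin,ss·Vd·(1−f)/f.
D = 4 × 248 × (1−f)/f ≈ 4 × 248 × 0.58740 ≈ 582.70 mg.

583 mg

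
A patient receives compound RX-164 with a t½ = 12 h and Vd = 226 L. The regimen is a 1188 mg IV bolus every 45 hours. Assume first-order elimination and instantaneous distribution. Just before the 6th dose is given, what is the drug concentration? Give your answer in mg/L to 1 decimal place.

f = (1/2)^(τ/t½) = (1/2)^(45/12) ≈ 0.0743.
C₀ = D/Vd = 1188/226 ≈ 5.257 mg/L.
Before the 6th dose, 5 doses have been given. Superposition: Cmin = C₀·(f + f² + … + f^5).
≈ 5.257 × (0.0743 + 0.0055 + 0.0004 + 0.0000 + 0.0000) ≈ 5.257 × 0.0802 ≈ 0.422 mg/L.

0.4 mg/L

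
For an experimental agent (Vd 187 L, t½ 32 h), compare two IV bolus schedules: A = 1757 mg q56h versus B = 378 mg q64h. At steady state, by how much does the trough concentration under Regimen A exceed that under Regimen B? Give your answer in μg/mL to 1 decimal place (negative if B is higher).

Regimen A: f = (1/2)^(56/32) ≈ 0.2973; Cmin,ss = (1757/187)·f/(1−f) ≈ 3.975 μg/mL.
Regimen B: f = (1/2)^(64/32) ≈ 0.2500; Cmin,ss = (378/187)·f/(1−f) ≈ 0.674 μg/mL.
Difference ≈ 3.975 − 0.674 ≈ 3.301 μg/mL.

3.3 μg/mL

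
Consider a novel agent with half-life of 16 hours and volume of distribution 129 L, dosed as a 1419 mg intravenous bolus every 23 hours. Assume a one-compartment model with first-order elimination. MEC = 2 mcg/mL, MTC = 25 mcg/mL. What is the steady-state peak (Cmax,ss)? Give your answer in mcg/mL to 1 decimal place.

Over one 23-h interval, 23/16 ≈ 1.4375 half-lives elapse, leaving f ≈ 0.3692 of each dose.
Accumulation ratio R = 1/(1 − f) ≈ 1/0.6308 ≈ 1.5853.
Single-dose peak C₀ = D/Vd = 1419/129 ≈ 11.000 mcg/mL.
Steady-state peak Cmax,ss = C₀·R ≈ 11.000 × 1.5853 ≈ 17.438 mcg/mL.
Peak 17.4 mcg/mL vs MTC 25 mcg/mL: below toxic threshold.

17.4 mcg/mL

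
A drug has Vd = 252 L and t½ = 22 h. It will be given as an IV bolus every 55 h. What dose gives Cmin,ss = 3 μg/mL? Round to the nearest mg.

τ/t½ = 55/22 ≈ 2.5, so f = (1/2)^(55/22) ≈ 0.176777.
Cmin,ss = (D/Vd)·f/(1−f), so D = Cmin,ss·Vd·(1−f)/f.
D = 3 × 252 × (1−f)/f ≈ 3 × 252 × 4.65684 ≈ 3520.57 mg.

3521 mg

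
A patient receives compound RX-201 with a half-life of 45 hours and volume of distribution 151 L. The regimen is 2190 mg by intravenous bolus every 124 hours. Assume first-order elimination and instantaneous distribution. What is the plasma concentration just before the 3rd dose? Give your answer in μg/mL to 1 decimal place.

2.5 μg/mL

f = (1/2)^(τ/t½) = (1/2)^(124/45) ≈ 0.1481.
C₀ = D/Vd = 2190/151 ≈ 14.503 μg/mL.
Before the 3rd dose, 2 doses have been given. Superposition: Cmin = C₀·(f + f²).
≈ 14.503 × (0.1481 + 0.0219) ≈ 14.503 × 0.1700 ≈ 2.466 μg/mL.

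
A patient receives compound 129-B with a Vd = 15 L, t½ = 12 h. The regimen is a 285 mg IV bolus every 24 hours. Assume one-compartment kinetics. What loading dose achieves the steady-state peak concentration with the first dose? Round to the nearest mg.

380 mg

f = (1/2)^(24/12) ≈ 0.250000; accumulation ratio R = 1/(1−f) ≈ 1.33333.
Loading dose to hit Cmax,ss on first dose: D_load = D_maint·R ≈ 285 × 1.33333 ≈ 380.00 mg.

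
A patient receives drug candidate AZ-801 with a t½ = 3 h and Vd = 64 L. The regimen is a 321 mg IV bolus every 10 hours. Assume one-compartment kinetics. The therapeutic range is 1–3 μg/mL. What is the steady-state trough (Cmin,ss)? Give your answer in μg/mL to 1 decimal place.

0.6 μg/mL

Over one 10-h interval, 10/3 ≈ 3.3333 half-lives elapse, leaving f ≈ 0.0992 of each dose.
Each bolus raises the concentration by D/Vd = 321/64 ≈ 5.016 μg/mL.
Steady-state trough Cmin,ss = C₀·f/(1−f) ≈ 5.016 × 0.0992/0.9008 ≈ 0.552 μg/mL.
Trough 0.6 μg/mL vs MEC 1 μg/mL: subtherapeutic.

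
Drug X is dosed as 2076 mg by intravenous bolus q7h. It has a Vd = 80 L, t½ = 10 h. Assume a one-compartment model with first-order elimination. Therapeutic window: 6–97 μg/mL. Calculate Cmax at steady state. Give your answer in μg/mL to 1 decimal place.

67.5 μg/mL

k = ln2/t½ = ln2/10 ≈ 0.069315 h⁻¹; fraction remaining f = e^(−kτ) = e^(−0.069315×7) ≈ 0.6156.
At steady state, accumulation factor R = 1/(1 − e^(−kτ)) ≈ 2.6015.
Single-dose peak C₀ = D/Vd = 2076/80 ≈ 25.950 μg/mL.
Cmax,ss = C₀/(1 − f) ≈ 25.950/0.3844 ≈ 67.508 μg/mL.
Peak 67.5 μg/mL vs MTC 97 μg/mL: below toxic threshold.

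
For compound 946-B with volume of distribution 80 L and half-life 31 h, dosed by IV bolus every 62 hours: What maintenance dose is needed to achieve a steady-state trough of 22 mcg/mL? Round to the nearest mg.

τ/t½ = 62/31 ≈ 2, so f = (1/2)^(62/31) ≈ 0.250000.
Cmin,ss = (D/Vd)·f/(1−f), so D = Cmin,ss·Vd·(1−f)/f.
D = 22 × 80 × (1−f)/f ≈ 22 × 80 × 3.00000 ≈ 5280.00 mg.

5280 mg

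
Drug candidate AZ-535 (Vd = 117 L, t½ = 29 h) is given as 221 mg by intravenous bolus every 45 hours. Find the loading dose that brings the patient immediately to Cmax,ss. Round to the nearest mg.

335 mg

f = (1/2)^(45/29) ≈ 0.341102; accumulation ratio R = 1/(1−f) ≈ 1.51769.
Loading dose to hit Cmax,ss on first dose: D_load = D_maint·R ≈ 221 × 1.51769 ≈ 335.41 mg.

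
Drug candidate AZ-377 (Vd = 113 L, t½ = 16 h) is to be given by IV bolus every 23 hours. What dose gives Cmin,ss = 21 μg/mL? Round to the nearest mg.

τ/t½ = 23/16 ≈ 1.4375, so f = (1/2)^(23/16) ≈ 0.369207.
Cmin,ss = (D/Vd)·f/(1−f), so D = Cmin,ss·Vd·(1−f)/f.
D = 21 × 113 × (1−f)/f ≈ 21 × 113 × 1.70851 ≈ 4054.29 mg.

4054 mg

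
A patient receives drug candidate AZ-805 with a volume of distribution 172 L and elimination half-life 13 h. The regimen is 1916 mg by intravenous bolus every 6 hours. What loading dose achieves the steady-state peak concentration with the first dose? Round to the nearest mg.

6998 mg

f = (1/2)^(6/13) ≈ 0.726211; accumulation ratio R = 1/(1−f) ≈ 3.65245.
Loading dose to hit Cmax,ss on first dose: D_load = D_maint·R ≈ 1916 × 3.65245 ≈ 6998.09 mg.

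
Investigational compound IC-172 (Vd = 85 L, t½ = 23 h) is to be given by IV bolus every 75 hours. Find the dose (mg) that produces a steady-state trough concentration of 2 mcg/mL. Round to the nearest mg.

1460 mg

τ/t½ = 75/23 ≈ 3.2609, so f = (1/2)^(75/23) ≈ 0.104323.
Cmin,ss = (D/Vd)·f/(1−f), so D = Cmin,ss·Vd·(1−f)/f.
D = 2 × 85 × (1−f)/f ≈ 2 × 85 × 8.58561 ≈ 1459.55 mg.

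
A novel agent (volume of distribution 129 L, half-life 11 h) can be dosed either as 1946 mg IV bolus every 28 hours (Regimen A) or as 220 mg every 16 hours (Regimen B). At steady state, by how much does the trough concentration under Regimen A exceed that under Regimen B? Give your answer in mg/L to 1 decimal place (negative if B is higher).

Regimen A: f = (1/2)^(28/11) ≈ 0.1713; Cmin,ss = (1946/129)·f/(1−f) ≈ 3.118 mg/L.
Regimen B: f = (1/2)^(16/11) ≈ 0.3649; Cmin,ss = (220/129)·f/(1−f) ≈ 0.980 mg/L.
Difference ≈ 3.118 − 0.980 ≈ 2.138 mg/L.

2.1 mg/L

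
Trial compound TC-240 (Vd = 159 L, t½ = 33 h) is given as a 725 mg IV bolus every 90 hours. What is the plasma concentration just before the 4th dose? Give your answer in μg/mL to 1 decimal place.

f = (1/2)^(τ/t½) = (1/2)^(90/33) ≈ 0.1510.
C₀ = D/Vd = 725/159 ≈ 4.560 μg/mL.
Before the 4th dose, 3 doses have been given. Superposition: Cmin = C₀·(f + f² + … + f^3).
≈ 4.560 × (0.1510 + 0.0228 + 0.0034) ≈ 4.560 × 0.1772 ≈ 0.808 μg/mL.

0.8 μg/mL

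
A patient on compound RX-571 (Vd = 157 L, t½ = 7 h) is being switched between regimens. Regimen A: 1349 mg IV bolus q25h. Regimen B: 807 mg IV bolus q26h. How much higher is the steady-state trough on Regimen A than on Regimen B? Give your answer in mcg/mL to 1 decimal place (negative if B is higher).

Regimen A: f = (1/2)^(25/7) ≈ 0.0841; Cmin,ss = (1349/157)·f/(1−f) ≈ 0.789 mcg/mL.
Regimen B: f = (1/2)^(26/7) ≈ 0.0762; Cmin,ss = (807/157)·f/(1−f) ≈ 0.424 mcg/mL.
Difference ≈ 0.789 − 0.424 ≈ 0.365 mcg/mL.

0.4 mcg/mL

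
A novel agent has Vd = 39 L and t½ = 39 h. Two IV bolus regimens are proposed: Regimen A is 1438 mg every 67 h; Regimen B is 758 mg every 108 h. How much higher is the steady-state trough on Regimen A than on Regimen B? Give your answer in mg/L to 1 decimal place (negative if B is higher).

Regimen A: f = (1/2)^(67/39) ≈ 0.3040; Cmin,ss = (1438/39)·f/(1−f) ≈ 16.105 mg/L.
Regimen B: f = (1/2)^(108/39) ≈ 0.1467; Cmin,ss = (758/39)·f/(1−f) ≈ 3.341 mg/L.
Difference ≈ 16.105 − 3.341 ≈ 12.764 mg/L.

12.8 mg/L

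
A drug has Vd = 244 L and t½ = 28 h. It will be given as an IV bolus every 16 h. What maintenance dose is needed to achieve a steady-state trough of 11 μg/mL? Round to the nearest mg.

1304 mg

τ/t½ = 16/28 ≈ 0.57143, so f = (1/2)^(16/28) ≈ 0.672950.
Cmin,ss = (D/Vd)·f/(1−f), so D = Cmin,ss·Vd·(1−f)/f.
D = 11 × 244 × (1−f)/f ≈ 11 × 244 × 0.48599 ≈ 1304.40 mg.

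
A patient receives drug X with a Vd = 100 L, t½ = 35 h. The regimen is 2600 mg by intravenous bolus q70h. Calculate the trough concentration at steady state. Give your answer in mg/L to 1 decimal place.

The dosing interval is 2 half-lives, so f = 2^(−2) = 0.25.
At steady state, R = 1/(1 − 0.25) = 4/3.
Single-dose peak C₀ = D/Vd = 2600/100 = 26 mg/L.
Steady-state peak Cmax,ss = C₀·R = 26 × 4/3 ≈ 34.667 mg/L.
Steady-state trough Cmin,ss = Cmax,ss·f ≈ 34.667 × 0.25 ≈ 8.667 mg/L.

8.7 mg/L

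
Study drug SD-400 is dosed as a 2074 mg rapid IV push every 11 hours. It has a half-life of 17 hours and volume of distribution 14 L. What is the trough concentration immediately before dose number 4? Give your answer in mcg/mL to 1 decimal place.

193.6 mcg/mL

f = (1/2)^(τ/t½) = (1/2)^(11/17) ≈ 0.6386.
C₀ = D/Vd = 2074/14 ≈ 148.143 mcg/mL.
Before the 4th dose, 3 doses have been given. Superposition: Cmin = C₀·(f + f² + … + f^3).
≈ 148.143 × (0.6386 + 0.4078 + 0.2604) ≈ 148.143 × 1.3068 ≈ 193.593 mcg/mL.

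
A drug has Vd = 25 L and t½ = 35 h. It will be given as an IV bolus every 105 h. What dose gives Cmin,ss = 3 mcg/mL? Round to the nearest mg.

525 mg

τ/t½ = 105/35 ≈ 3, so f = (1/2)^(105/35) ≈ 0.125000.
Cmin,ss = (D/Vd)·f/(1−f), so D = Cmin,ss·Vd·(1−f)/f.
D = 3 × 25 × (1−f)/f ≈ 3 × 25 × 7.00000 ≈ 525.00 mg.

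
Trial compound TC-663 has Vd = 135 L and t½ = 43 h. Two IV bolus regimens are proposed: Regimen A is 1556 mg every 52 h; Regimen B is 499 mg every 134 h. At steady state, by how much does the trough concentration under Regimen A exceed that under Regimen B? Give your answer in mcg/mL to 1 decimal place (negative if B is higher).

8.3 mcg/mL

Regimen A: f = (1/2)^(52/43) ≈ 0.4325; Cmin,ss = (1556/135)·f/(1−f) ≈ 8.784 mcg/mL.
Regimen B: f = (1/2)^(134/43) ≈ 0.1153; Cmin,ss = (499/135)·f/(1−f) ≈ 0.482 mcg/mL.
Difference ≈ 8.784 − 0.482 ≈ 8.302 mcg/mL.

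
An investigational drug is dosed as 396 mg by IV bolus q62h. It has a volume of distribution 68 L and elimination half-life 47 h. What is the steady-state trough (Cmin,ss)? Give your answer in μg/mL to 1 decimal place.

Over one 62-h interval, 62/47 ≈ 1.3191 half-lives elapse, leaving f ≈ 0.4008 of each dose.
At steady state, accumulation factor R = 1/(1 − e^(−kτ)) ≈ 1.6689.
Each bolus raises the concentration by D/Vd = 396/68 ≈ 5.824 μg/mL.
Cmax,ss = C₀/(1 − f) ≈ 5.824/0.5992 ≈ 9.720 μg/mL.
Steady-state trough Cmin,ss = Cmax,ss·f ≈ 9.720 × 0.4008 ≈ 3.896 μg/mL.

3.9 μg/mL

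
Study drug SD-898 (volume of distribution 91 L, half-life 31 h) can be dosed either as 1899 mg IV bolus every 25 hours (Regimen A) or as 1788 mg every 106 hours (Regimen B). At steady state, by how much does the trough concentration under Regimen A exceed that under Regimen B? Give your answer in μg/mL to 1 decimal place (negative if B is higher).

Regimen A: f = (1/2)^(25/31) ≈ 0.5718; Cmin,ss = (1899/91)·f/(1−f) ≈ 27.866 μg/mL.
Regimen B: f = (1/2)^(106/31) ≈ 0.0935; Cmin,ss = (1788/91)·f/(1−f) ≈ 2.027 μg/mL.
Difference ≈ 27.866 − 2.027 ≈ 25.839 μg/mL.

25.8 μg/mL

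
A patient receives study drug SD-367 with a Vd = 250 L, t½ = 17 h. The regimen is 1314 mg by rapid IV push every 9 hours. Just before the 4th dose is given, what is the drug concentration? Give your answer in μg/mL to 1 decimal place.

7.9 μg/mL

f = (1/2)^(τ/t½) = (1/2)^(9/17) ≈ 0.6928.
C₀ = D/Vd = 1314/250 ≈ 5.256 μg/mL.
Before the 4th dose, 3 doses have been given. Superposition: Cmin = C₀·(f + f² + … + f^3).
≈ 5.256 × (0.6928 + 0.4800 + 0.3325) ≈ 5.256 × 1.5053 ≈ 7.912 μg/mL.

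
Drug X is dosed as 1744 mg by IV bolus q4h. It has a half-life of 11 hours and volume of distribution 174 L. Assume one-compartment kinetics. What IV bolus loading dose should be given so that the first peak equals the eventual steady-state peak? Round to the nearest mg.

7828 mg

f = (1/2)^(4/11) ≈ 0.777203; accumulation ratio R = 1/(1−f) ≈ 4.48839.
Loading dose to hit Cmax,ss on first dose: D_load = D_maint·R ≈ 1744 × 4.48839 ≈ 7827.75 mg.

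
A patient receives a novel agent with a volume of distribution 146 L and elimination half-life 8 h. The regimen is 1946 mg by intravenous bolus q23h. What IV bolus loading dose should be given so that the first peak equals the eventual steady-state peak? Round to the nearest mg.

f = (1/2)^(23/8) ≈ 0.136313; accumulation ratio R = 1/(1−f) ≈ 1.15783.
Loading dose to hit Cmax,ss on first dose: D_load = D_maint·R ≈ 1946 × 1.15783 ≈ 2253.14 mg.

2253 mg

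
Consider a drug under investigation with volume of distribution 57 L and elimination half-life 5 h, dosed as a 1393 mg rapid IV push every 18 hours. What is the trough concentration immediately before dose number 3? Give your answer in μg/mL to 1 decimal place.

2.2 μg/mL

f = (1/2)^(τ/t½) = (1/2)^(18/5) ≈ 0.0825.
C₀ = D/Vd = 1393/57 ≈ 24.439 μg/mL.
Before the 3rd dose, 2 doses have been given. Superposition: Cmin = C₀·(f + f²).
≈ 24.439 × (0.0825 + 0.0068) ≈ 24.439 × 0.0893 ≈ 2.182 μg/mL.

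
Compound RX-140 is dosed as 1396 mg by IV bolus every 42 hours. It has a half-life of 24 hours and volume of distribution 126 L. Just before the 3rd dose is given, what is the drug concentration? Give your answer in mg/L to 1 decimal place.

4.3 mg/L

f = (1/2)^(τ/t½) = (1/2)^(42/24) ≈ 0.2973.
C₀ = D/Vd = 1396/126 ≈ 11.079 mg/L.
Before the 3rd dose, 2 doses have been given. Superposition: Cmin = C₀·(f + f²).
≈ 11.079 × (0.2973 + 0.0884) ≈ 11.079 × 0.3857 ≈ 4.273 mg/L.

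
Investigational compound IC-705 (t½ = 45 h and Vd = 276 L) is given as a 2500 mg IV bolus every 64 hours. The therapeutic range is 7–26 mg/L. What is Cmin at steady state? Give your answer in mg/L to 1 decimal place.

5.4 mg/L

k = ln2/t½ = ln2/45 ≈ 0.015403 h⁻¹; fraction remaining f = e^(−kτ) = e^(−0.015403×64) ≈ 0.3731.
Each bolus raises the concentration by D/Vd = 2500/276 ≈ 9.058 mg/L.
Steady-state trough Cmin,ss = C₀·f/(1−f) ≈ 9.058 × 0.3731/0.6269 ≈ 5.391 mg/L.
Trough 5.4 mg/L vs MEC 7 mg/L: subtherapeutic.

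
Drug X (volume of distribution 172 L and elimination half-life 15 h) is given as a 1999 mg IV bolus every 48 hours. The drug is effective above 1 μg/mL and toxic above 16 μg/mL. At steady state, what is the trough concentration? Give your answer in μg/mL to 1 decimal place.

τ/t½ = 48/15 ≈ 3.2, so fraction remaining f = (1/2)^(48/15) ≈ 0.1088.
Accumulation ratio R = 1/(1 − f) ≈ 1/0.8912 ≈ 1.1221.
Each bolus raises the concentration by D/Vd = 1999/172 ≈ 11.622 μg/mL.
Steady-state peak Cmax,ss = C₀·R ≈ 11.622 × 1.1221 ≈ 13.041 μg/mL.
One interval later, Cmin,ss = Cmax,ss·e^(−kτ) ≈ 13.041 × 0.1088 ≈ 1.419 μg/mL.
Trough 1.4 μg/mL vs MEC 1 μg/mL: adequate.

1.4 μg/mL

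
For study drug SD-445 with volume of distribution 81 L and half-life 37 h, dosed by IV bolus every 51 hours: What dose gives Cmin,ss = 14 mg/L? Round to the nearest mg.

1814 mg

τ/t½ = 51/37 ≈ 1.3784, so f = (1/2)^(51/37) ≈ 0.384651.
Cmin,ss = (D/Vd)·f/(1−f), so D = Cmin,ss·Vd·(1−f)/f.
D = 14 × 81 × (1−f)/f ≈ 14 × 81 × 1.59976 ≈ 1814.13 mg.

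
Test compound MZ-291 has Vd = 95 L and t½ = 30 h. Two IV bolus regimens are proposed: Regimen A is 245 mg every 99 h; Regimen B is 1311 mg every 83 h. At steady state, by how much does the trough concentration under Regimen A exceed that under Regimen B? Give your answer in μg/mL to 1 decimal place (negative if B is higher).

Regimen A: f = (1/2)^(99/30) ≈ 0.1015; Cmin,ss = (245/95)·f/(1−f) ≈ 0.291 μg/mL.
Regimen B: f = (1/2)^(83/30) ≈ 0.1469; Cmin,ss = (1311/95)·f/(1−f) ≈ 2.376 μg/mL.
Difference ≈ 0.291 − 2.376 ≈ -2.085 μg/mL.

-2.1 μg/mL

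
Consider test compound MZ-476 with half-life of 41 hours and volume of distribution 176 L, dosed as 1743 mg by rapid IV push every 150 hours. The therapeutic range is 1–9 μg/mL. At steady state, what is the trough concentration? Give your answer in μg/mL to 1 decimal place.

0.9 μg/mL

Over one 150-h interval, 150/41 ≈ 3.6585 half-lives elapse, leaving f ≈ 0.0792 of each dose.
Single-dose peak C₀ = D/Vd = 1743/176 ≈ 9.903 μg/mL.
Steady-state trough Cmin,ss = C₀·f/(1−f) ≈ 9.903 × 0.0792/0.9208 ≈ 0.852 μg/mL.
Trough 0.9 μg/mL vs MEC 1 μg/mL: subtherapeutic.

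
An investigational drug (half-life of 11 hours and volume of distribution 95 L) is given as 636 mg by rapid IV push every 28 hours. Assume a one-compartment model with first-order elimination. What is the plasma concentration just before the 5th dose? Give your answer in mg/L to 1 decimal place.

1.4 mg/L

f = (1/2)^(τ/t½) = (1/2)^(28/11) ≈ 0.1713.
C₀ = D/Vd = 636/95 ≈ 6.695 mg/L.
Before the 5th dose, 4 doses have been given. Superposition: Cmin = C₀·(f + f² + … + f^4).
≈ 6.695 × (0.1713 + 0.0293 + 0.0050 + 0.0009) ≈ 6.695 × 0.2065 ≈ 1.383 mg/L.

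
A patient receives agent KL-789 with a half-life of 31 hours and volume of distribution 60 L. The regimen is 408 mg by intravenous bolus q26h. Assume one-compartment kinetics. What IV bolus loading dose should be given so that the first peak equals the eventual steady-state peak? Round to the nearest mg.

f = (1/2)^(26/31) ≈ 0.559143; accumulation ratio R = 1/(1−f) ≈ 2.26831.
Loading dose to hit Cmax,ss on first dose: D_load = D_maint·R ≈ 408 × 2.26831 ≈ 925.47 mg.

925 mg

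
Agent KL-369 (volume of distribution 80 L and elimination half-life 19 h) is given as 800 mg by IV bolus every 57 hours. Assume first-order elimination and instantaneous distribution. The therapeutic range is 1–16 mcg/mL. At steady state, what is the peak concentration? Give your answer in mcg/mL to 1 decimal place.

11.4 mcg/mL

The dosing interval is 3 half-lives, so f = 2^(−3) = 0.125.
Accumulation ratio R = 1/(1 − f) = 1/0.875 = 8/7.
Single-dose peak C₀ = D/Vd = 800/80 = 10 mcg/mL.
Steady-state peak Cmax,ss = C₀·R = 10 × 8/7 ≈ 11.429 mcg/mL.
Peak 11.4 mcg/mL vs MTC 16 mcg/mL: below toxic threshold.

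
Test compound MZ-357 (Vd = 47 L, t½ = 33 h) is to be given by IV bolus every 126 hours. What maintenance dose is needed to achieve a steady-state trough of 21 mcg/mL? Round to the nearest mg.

τ/t½ = 126/33 ≈ 3.8182, so f = (1/2)^(126/33) ≈ 0.070895.
Cmin,ss = (D/Vd)·f/(1−f), so D = Cmin,ss·Vd·(1−f)/f.
D = 21 × 47 × (1−f)/f ≈ 21 × 47 × 13.10537 ≈ 12935.00 mg.

12935 mg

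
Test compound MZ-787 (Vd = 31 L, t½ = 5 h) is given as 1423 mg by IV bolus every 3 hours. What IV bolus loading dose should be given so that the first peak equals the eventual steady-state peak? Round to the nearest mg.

f = (1/2)^(3/5) ≈ 0.659754; accumulation ratio R = 1/(1−f) ≈ 2.93905.
Loading dose to hit Cmax,ss on first dose: D_load = D_maint·R ≈ 1423 × 2.93905 ≈ 4182.27 mg.

4182 mg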